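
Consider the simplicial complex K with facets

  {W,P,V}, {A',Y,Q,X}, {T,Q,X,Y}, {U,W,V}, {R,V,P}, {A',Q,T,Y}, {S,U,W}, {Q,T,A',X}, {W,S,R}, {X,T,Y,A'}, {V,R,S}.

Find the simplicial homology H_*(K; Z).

We work with the vertex ordering P < Q < R < S < T < U < V < W < X < Y < A'. The simplices of K, each written with vertices in increasing order, are:

  0-simplices (11): [P], [Q], [R], [S], [T], [U], [V], [W], [X], [Y], [A']
  1-simplices (22): [P,R], [P,V], [P,W], [Q,T], [Q,X], [Q,Y], [Q,A'], [R,S], [R,V], [R,W], [S,U], [S,V], [S,W], [T,X], [T,Y], [T,A'], [U,V], [U,W], [V,W], [X,Y], [X,A'], [Y,A']
  2-simplices (16): [P,R,V], [P,V,W], [Q,T,X], [Q,T,Y], [Q,T,A'], [Q,X,Y], [Q,X,A'], [Q,Y,A'], [R,S,V], [R,S,W], [S,U,W], [T,X,Y], [T,X,A'], [T,Y,A'], [U,V,W], [X,Y,A']
  3-simplices (5): [Q,T,X,Y], [Q,T,X,A'], [Q,T,Y,A'], [Q,X,Y,A'], [T,X,Y,A']

so the chain groups are C_0 ≅ Z^11, C_1 ≅ Z^22, C_2 ≅ Z^16, C_3 ≅ Z^5.

∂_1: C_1 → C_0 sends each edge [p,q] (with p < q) to q − p. For instance
  ∂[R,W] = [W] − [R].
This gives a 11×22 integer matrix of rank 9; reducing to Smith normal form yields diagonal entries (1,1,1,1,1,1,1,1,1).

∂_2: C_2 → C_1 acts by ∂[p,q,r] = [q,r] − [p,r] + [p,q]. For instance
  ∂[S,U,W] = [U,W] − [S,W] + [S,U],
  ∂[R,S,V] = [S,V] − [R,V] + [R,S].
This gives a 22×16 integer matrix of rank 12; reducing to Smith normal form yields diagonal entries (1,1,1,1,1,1,1,1,1,1,1,1).

The boundary map ∂_3: C_3 → C_2 sends each 3-simplex σ to the alternating sum Σ_i (−1)^i (σ with its i-th vertex removed). For instance
  ∂[Q,T,Y,A'] = [T,Y,A'] − [Q,Y,A'] + [Q,T,A'] − [Q,T,Y],
  ∂[Q,T,X,Y] = [T,X,Y] − [Q,X,Y] + [Q,T,Y] − [Q,T,X].
The resulting 16×5 matrix has rank 4, and its Smith normal form has invariant factors (1,1,1,1).

Reading off H_k = ker ∂_k / im ∂_{k+1}:

  H_0: rank C_0 − rank ∂_1 = 11 − 9 = 2, and the invariant factors of ∂_1 are all 1, so H_0 ≅ Z^2.
  H_1: rank ker ∂_1 − rank ∂_2 = (22 − 9) − 12 = 1, and the invariant factors of ∂_2 are all 1, so H_1 ≅ Z.
  H_2: rank ker ∂_2 − rank ∂_3 = (16 − 12) − 4 = 0, and the invariant factors of ∂_3 are all 1, so H_2 ≅ 0.
  H_3: rank ker ∂_3 − rank ∂_4 = (5 − 4) − 0 = 1, and there is no ∂_4, so H_3 ≅ Z.

As a check, the Euler characteristic is 11 − 22 + 16 − 5 = 0, which agrees with 2 − 1 + 0 − 1 = 0.

H_0 ≅ Z^2,  H_1 ≅ Z,  H_2 = 0,  H_3 ≅ Z.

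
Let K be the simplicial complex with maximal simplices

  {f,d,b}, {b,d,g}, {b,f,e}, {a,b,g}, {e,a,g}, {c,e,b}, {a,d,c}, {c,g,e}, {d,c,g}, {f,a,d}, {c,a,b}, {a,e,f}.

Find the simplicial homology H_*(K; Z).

H_0 ≅ Z,  H_1 ≅ Z/2Z,  H_2 = 0.

Fix the vertex order a < b < c < d < e < f < g and write every simplex with vertices in increasing order. Then dim K = 2 and the simplices of K are:

  0-simplices (7): a, b, c, d, e, f, g
  1-simplices (18): ab, ac, ad, ae, af, ag, bc, bd, be, bf, bg, cd, ce, cg, df, dg, ef, eg
  2-simplices (12): abc, abg, acd, adf, aef, aeg, bce, bdf, bdg, bef, cdg, ceg

giving chain groups C_0 ≅ Z^7, C_1 ≅ Z^18, C_2 ≅ Z^12.

Boundary ∂_1: C_1 → C_0 sends each edge [p,q] (with p < q) to q − p. For instance
  ∂bc = c − b.
This gives a 7×18 integer matrix of rank 6; reducing to Smith normal form yields diagonal entries (1,1,1,1,1,1).

The boundary map ∂_2: C_2 → C_1 sends each 2-simplex [p,q,r] to [q,r] − [p,r] + [p,q]. For instance
  ∂adf = df − af + ad,
  ∂bdg = dg − bg + bd.
The resulting 18×12 matrix has rank 12, and its Smith normal form has invariant factors (1,1,1,1,1,1,1,1,1,1,1,2).

Now H_k = ker ∂_k / im ∂_{k+1}, so:

  H_0: rank C_0 − rank ∂_1 = 7 − 6 = 1, and the invariant factors of ∂_1 are all 1, so H_0 = Z.
  H_1: rank ker ∂_1 − rank ∂_2 = (18 − 6) − 12 = 0, and ∂_2 has invariant factor 2 > 1, so H_1 = Z/2Z.
  H_2: rank ker ∂_2 − rank ∂_3 = (12 − 12) − 0 = 0, and there is no ∂_3, so H_2 = 0.

As a check, the Euler characteristic is 7 − 18 + 12 = 1, which agrees with 1 − 0 + 0 = 1.
(K is a triangulation of the real projective plane RP^2.)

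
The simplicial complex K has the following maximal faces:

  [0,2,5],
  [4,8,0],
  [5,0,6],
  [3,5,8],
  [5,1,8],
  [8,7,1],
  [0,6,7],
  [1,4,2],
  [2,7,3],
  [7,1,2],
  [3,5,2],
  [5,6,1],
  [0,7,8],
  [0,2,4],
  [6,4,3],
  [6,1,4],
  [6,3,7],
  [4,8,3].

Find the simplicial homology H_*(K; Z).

We work with the vertex ordering 0 < 1 < 2 < 3 < 4 < 5 < 6 < 7 < 8. The simplices of K, each written with vertices in increasing order, are:

  0-simplices (9): [0], [1], [2], [3], [4], [5], [6], [7], [8]
  1-simplices (27): (27 of them)
  2-simplices (18): [0,2,4], [0,2,5], [0,4,8], [0,5,6], [0,6,7], [0,7,8], [1,2,4], [1,2,7], [1,4,6], [1,5,6], [1,5,8], [1,7,8], [2,3,5], [2,3,7], [3,4,6], [3,4,8], [3,5,8], [3,6,7]

giving chain groups C_0 ≅ Z^9, C_1 ≅ Z^27, C_2 ≅ Z^18.

The boundary map ∂_1: C_1 → C_0 is given by ∂[p,q] = [q] − [p]. For instance
  ∂[0,2] = [2] − [0].
This gives a 9×27 integer matrix of rank 8; reducing to Smith normal form yields diagonal entries (1,1,1,1,1,1,1,1).

Boundary ∂_2: C_2 → C_1 maps a triangle to the signed sum of its edges. For instance
  ∂[1,2,4] = [2,4] − [1,4] + [1,2],
  ∂[3,4,8] = [4,8] − [3,8] + [3,4].
This gives a 27×18 integer matrix of rank 17; reducing to Smith normal form yields diagonal entries (1,1,1,1,1,1,1,1,1,1,1,1,1,1,1,1,1).

Now H_k = ker ∂_k / im ∂_{k+1}, so:

  H_0: rank C_0 − rank ∂_1 = 9 − 8 = 1, and the invariant factors of ∂_1 are all 1, so H_0 ≅ Z.
  H_1: rank ker ∂_1 − rank ∂_2 = (27 − 8) − 17 = 2, and the invariant factors of ∂_2 are all 1, so H_1 ≅ Z^2.
  H_2: rank ker ∂_2 − rank ∂_3 = (18 − 17) − 0 = 1, and there is no ∂_3, so H_2 ≅ Z.

As a check, the Euler characteristic is 9 − 27 + 18 = 0, which agrees with 1 − 2 + 1 = 0.

H_0 ≅ Z,  H_1 ≅ Z^2,  H_2 ≅ Z.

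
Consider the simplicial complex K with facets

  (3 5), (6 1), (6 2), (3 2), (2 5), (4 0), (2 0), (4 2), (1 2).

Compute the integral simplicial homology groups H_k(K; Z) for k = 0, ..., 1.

Fix the vertex order 0 < 1 < 2 < 3 < 4 < 5 < 6 and write every simplex with vertices in increasing order. Then dim K = 1 and the simplices of K are:

  0-simplices (7): [0], [1], [2], [3], [4], [5], [6]
  1-simplices (9): [0,2], [0,4], [1,2], [1,6], [2,3], [2,4], [2,5], [2,6], [3,5]

giving chain groups C_0 ≅ Z^7, C_1 ≅ Z^9.

The boundary map ∂_1: C_1 → C_0 is given by ∂[p,q] = [q] − [p]. For instance
  ∂[3,5] = [5] − [3].
This gives a 7×9 integer matrix of rank 6; reducing to Smith normal form yields diagonal entries (1,1,1,1,1,1).

Now H_k = ker ∂_k / im ∂_{k+1}, so:

  H_0: rank C_0 − rank ∂_1 = 7 − 6 = 1, and the invariant factors of ∂_1 are all 1, so H_0 ≅ Z.
  H_1: rank ker ∂_1 − rank ∂_2 = (9 − 6) − 0 = 3, and there is no ∂_2, so H_1 ≅ Z^3.

H_0 ≅ Z,  H_1 ≅ Z^3.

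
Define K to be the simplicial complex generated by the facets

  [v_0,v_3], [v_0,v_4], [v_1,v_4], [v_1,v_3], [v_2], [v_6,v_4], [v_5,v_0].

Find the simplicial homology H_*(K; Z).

H_0 ≅ Z^2,  H_1 ≅ Z.

Order the vertices as v_0 < v_1 < v_2 < v_3 < v_4 < v_5 < v_6. Listing each simplex with vertices in this order, K has dimension 1 with simplices:

  0-simplices (7): [v_0], [v_1], [v_2], [v_3], [v_4], [v_5], [v_6]
  1-simplices (6): [v_0,v_3], [v_0,v_4], [v_0,v_5], [v_1,v_3], [v_1,v_4], [v_4,v_6]

Hence C_0 ≅ Z^7, C_1 ≅ Z^6.

∂_1: C_1 → C_0 is given by ∂[p,q] = [q] − [p].
As a 7×6 matrix over Z this has rank 5, with invariant factors (1,1,1,1,1).

Now H_k = ker ∂_k / im ∂_{k+1}, so:

  H_0: rank C_0 − rank ∂_1 = 7 − 5 = 2, and the invariant factors of ∂_1 are all 1, so H_0 ≅ Z^2.
  H_1: rank ker ∂_1 − rank ∂_2 = (6 − 5) − 0 = 1, and there is no ∂_2, so H_1 ≅ Z.

As a check, the Euler characteristic is 7 − 6 = 1, which agrees with 2 − 1 = 1.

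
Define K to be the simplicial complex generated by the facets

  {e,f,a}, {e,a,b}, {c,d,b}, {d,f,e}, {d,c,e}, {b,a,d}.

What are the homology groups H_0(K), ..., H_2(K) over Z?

Take the total order a < b < c < d < e < f on the vertex set. Then K (dimension 2) consists of the simplices:

  0-simplices (6): a, b, c, d, e, f
  1-simplices (12): ab, ad, ae, af, bc, bd, be, cd, ce, de, df, ef
  2-simplices (6): abd, abe, aef, bcd, cde, def

giving chain groups C_0 ≅ Z^6, C_1 ≅ Z^12, C_2 ≅ Z^6.

Boundary ∂_1: C_1 → C_0 maps an edge to its endpoints' difference, ∂[p,q] = q − p. For instance
  ∂ab = b − a.
This gives a 6×12 integer matrix of rank 5; reducing to Smith normal form yields diagonal entries (1,1,1,1,1).

Boundary ∂_2: C_2 → C_1 sends each 2-simplex [p,q,r] to [q,r] − [p,r] + [p,q]. For instance
  ∂def = ef − df + de,
  ∂aef = ef − af + ae.
This gives a 12×6 integer matrix of rank 6; reducing to Smith normal form yields diagonal entries (1,1,1,1,1,1).

Reading off H_k = ker ∂_k / im ∂_{k+1}:

  H_0: rank C_0 − rank ∂_1 = 6 − 5 = 1, and the invariant factors of ∂_1 are all 1, so H_0 = Z.
  H_1: rank ker ∂_1 − rank ∂_2 = (12 − 5) − 6 = 1, and the invariant factors of ∂_2 are all 1, so H_1 = Z.
  H_2: rank ker ∂_2 − rank ∂_3 = (6 − 6) − 0 = 0, and there is no ∂_3, so H_2 = 0.

(K is a triangulation of the cylinder S^1 x I.)

H_0 = Z,  H_1 = Z,  H_2 = 0.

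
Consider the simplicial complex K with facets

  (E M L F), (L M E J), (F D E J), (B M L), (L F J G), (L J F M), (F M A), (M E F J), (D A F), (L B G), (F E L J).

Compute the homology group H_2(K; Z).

We work with the vertex ordering A < B < D < E < F < G < J < L < M. The simplices of K, each written with vertices in increasing order, are:

  0-simplices (9): A, B, D, E, F, G, J, L, M
  1-simplices (22): AD, AF, AM, BG, BL, BM, DE, DF, DJ, EF, EJ, EL, EM, FG, FJ, FL, FM, GJ, GL, JL, JM, LM
  2-simplices (20): ADF, AFM, BGL, BLM, DEF, DEJ, DFJ, EFJ, EFL, EFM, EJL, EJM, ELM, FGJ, FGL, FJL, FJM, FLM, GJL, JLM
  3-simplices (7): DEFJ, EFJL, EFJM, EFLM, EJLM, FGJL, FJLM

giving chain groups C_0 ≅ Z^9, C_1 ≅ Z^22, C_2 ≅ Z^20, C_3 ≅ Z^7.

Boundary ∂_1: C_1 → C_0 is given by ∂[p,q] = [q] − [p]. For instance
  ∂EM = M − E.
This gives a 9×22 integer matrix of rank 8; reducing to Smith normal form yields diagonal entries (1,1,1,1,1,1,1,1).

∂_2: C_2 → C_1 sends each 2-simplex [p,q,r] to [q,r] − [p,r] + [p,q]. For instance
  ∂EFL = FL − EL + EF,
  ∂FJL = JL − FL + FJ.
This gives a 22×20 integer matrix of rank 14; reducing to Smith normal form yields diagonal entries (1,1,1,1,1,1,1,1,1,1,1,1,1,1).

The boundary map ∂_3: C_3 → C_2 sends each 3-simplex σ to the alternating sum Σ_i (−1)^i (σ with its i-th vertex removed). For instance
  ∂EFJM = FJM − EJM + EFM − EFJ,
  ∂FJLM = JLM − FLM + FJM − FJL.
The 20×7 boundary matrix has rank 6 and Smith normal form diag(1,1,1,1,1,1).

Computing H_k = (kernel of ∂_k) / (image of ∂_{k+1}):

  H_2: rank ker ∂_2 − rank ∂_3 = (20 − 14) − 6 = 0, and the invariant factors of ∂_3 are all 1, so H_2 = 0.

H_2 ≅ 0.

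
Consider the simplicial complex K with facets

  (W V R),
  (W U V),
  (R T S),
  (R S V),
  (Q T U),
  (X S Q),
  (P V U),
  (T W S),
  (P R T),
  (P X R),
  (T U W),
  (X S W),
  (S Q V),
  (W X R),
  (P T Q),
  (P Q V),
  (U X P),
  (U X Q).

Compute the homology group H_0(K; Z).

Fix the vertex order P < Q < R < S < T < U < V < W < X and write every simplex with vertices in increasing order. Then dim K = 2 and the simplices of K are:

  0-simplices (9): P, Q, R, S, T, U, V, W, X
  1-simplices (27): PQ, PR, PT, PU, PV, PX, QS, QT, QU, QV, QX, RS, RT, RV, RW, RX, ST, SV, SW, SX, TU, TW, UV, UW, UX, VW, WX
  2-simplices (18): PQT, PQV, PRT, PRX, PUV, PUX, QSV, QSX, QTU, QUX, RST, RSV, RVW, RWX, STW, SWX, TUW, UVW

giving chain groups C_0 ≅ Z^9, C_1 ≅ Z^27, C_2 ≅ Z^18.

∂_1: C_1 → C_0 is given by ∂[p,q] = [q] − [p]. For instance
  ∂RX = X − R.
The resulting 9×27 matrix has rank 8, and its Smith normal form has invariant factors (1,1,1,1,1,1,1,1).

The boundary map ∂_2: C_2 → C_1 maps a triangle to the signed sum of its edges. For instance
  ∂PUV = UV − PV + PU,
  ∂RSV = SV − RV + RS.
The 27×18 boundary matrix has rank 18 and Smith normal form diag(1,1,1,1,1,1,1,1,1,1,1,1,1,1,1,1,1,2).

Computing H_k = (kernel of ∂_k) / (image of ∂_{k+1}):

  H_0: rank C_0 − rank ∂_1 = 9 − 8 = 1, and the invariant factors of ∂_1 are all 1, so H_0 = Z.

H_0 = Z.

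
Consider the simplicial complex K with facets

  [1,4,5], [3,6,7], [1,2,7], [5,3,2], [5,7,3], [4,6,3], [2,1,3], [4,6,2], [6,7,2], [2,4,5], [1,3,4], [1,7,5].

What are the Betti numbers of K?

K has 7 vertices, 18 edges, 12 triangles.
rank ∂_0 = 0, rank ∂_1 = 6 ⇒ b_0 = 7 − 0 − 6 = 1; all invariant factors of ∂_1 are 1 so no torsion. So H_0 ≅ Z.
rank ∂_1 = 6, rank ∂_2 = 12 ⇒ b_1 = 18 − 6 − 12 = 0; ∂_2 has invariant factor(s) [2] giving torsion. So H_1 ≅ Z/2.
rank ∂_2 = 12, rank ∂_3 = 0 ⇒ b_2 = 12 − 12 − 0 = 0. So H_2 ≅ 0.

b_0 = 1, b_1 = 0, b_2 = 0.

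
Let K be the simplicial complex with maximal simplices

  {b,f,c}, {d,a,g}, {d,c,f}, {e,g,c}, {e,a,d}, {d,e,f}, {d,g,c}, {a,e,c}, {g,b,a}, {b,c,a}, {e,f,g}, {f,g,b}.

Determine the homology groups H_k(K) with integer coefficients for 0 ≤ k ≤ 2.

Take the total order a < b < c < d < e < f < g on the vertex set. Then K (dimension 2) consists of the simplices:

  0-simplices (7): a, b, c, d, e, f, g
  1-simplices (18): ab, ac, ad, ae, ag, bc, bf, bg, cd, ce, cf, cg, de, df, dg, ef, eg, fg
  2-simplices (12): abc, abg, ace, ade, adg, bcf, bfg, cdf, cdg, ceg, def, efg

giving chain groups C_0 ≅ Z^7, C_1 ≅ Z^18, C_2 ≅ Z^12.

The boundary map ∂_1: C_1 → C_0 maps an edge to its endpoints' difference, ∂[p,q] = q − p.
The 7×18 boundary matrix has rank 6 and Smith normal form diag(1,1,1,1,1,1).

Boundary ∂_2: C_2 → C_1 acts by ∂[p,q,r] = [q,r] − [p,r] + [p,q]. For instance
  ∂abc = bc − ac + ab,
  ∂bcf = cf − bf + bc.
The 18×12 boundary matrix has rank 12 and Smith normal form diag(1,1,1,1,1,1,1,1,1,1,1,2).

Computing H_k = (kernel of ∂_k) / (image of ∂_{k+1}):

  H_0: rank C_0 − rank ∂_1 = 7 − 6 = 1, and the invariant factors of ∂_1 are all 1, so H_0 = Z.
  H_1: rank ker ∂_1 − rank ∂_2 = (18 − 6) − 12 = 0, and ∂_2 has invariant factor 2 > 1, so H_1 = Z/2Z.
  H_2: rank ker ∂_2 − rank ∂_3 = (12 − 12) − 0 = 0, and there is no ∂_3, so H_2 = 0.

H_0 = Z,  H_1 = Z/2Z,  H_2 = 0.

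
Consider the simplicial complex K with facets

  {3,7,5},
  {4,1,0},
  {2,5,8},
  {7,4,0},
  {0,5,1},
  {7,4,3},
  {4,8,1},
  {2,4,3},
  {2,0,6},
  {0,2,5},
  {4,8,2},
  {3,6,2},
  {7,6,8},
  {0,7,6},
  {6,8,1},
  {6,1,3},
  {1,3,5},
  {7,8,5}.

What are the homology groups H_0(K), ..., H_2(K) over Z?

Order the vertices as 0 < 1 < 2 < 3 < 4 < 5 < 6 < 7 < 8. Listing each simplex with vertices in this order, K has dimension 2 with simplices:

  0-simplices (9): [0], [1], [2], [3], [4], [5], [6], [7], [8]
  1-simplices (27): (27 of them)
  2-simplices (18): [0,1,4], [0,1,5], [0,2,5], [0,2,6], [0,4,7], [0,6,7], [1,3,5], [1,3,6], [1,4,8], [1,6,8], [2,3,4], [2,3,6], [2,4,8], [2,5,8], [3,4,7], [3,5,7], [5,7,8], [6,7,8]

Hence C_0 ≅ Z^9, C_1 ≅ Z^27, C_2 ≅ Z^18.

The boundary map ∂_1: C_1 → C_0 maps an edge to its endpoints' difference, ∂[p,q] = q − p. For instance
  ∂[1,5] = [5] − [1].
This gives a 9×27 integer matrix of rank 8; reducing to Smith normal form yields diagonal entries (1,1,1,1,1,1,1,1).

The boundary map ∂_2: C_2 → C_1 acts by ∂[p,q,r] = [q,r] − [p,r] + [p,q]. For instance
  ∂[1,4,8] = [4,8] − [1,8] + [1,4],
  ∂[2,3,6] = [3,6] − [2,6] + [2,3].
As a 27×18 matrix over Z this has rank 17, with invariant factors (1,1,1,1,1,1,1,1,1,1,1,1,1,1,1,1,1).

From H_k ≅ ker(∂_k) / im(∂_{k+1}) we obtain:

  H_0: rank C_0 − rank ∂_1 = 9 − 8 = 1, and the invariant factors of ∂_1 are all 1, so H_0 = Z.
  H_1: rank ker ∂_1 − rank ∂_2 = (27 − 8) − 17 = 2, and the invariant factors of ∂_2 are all 1, so H_1 = Z^2.
  H_2: rank ker ∂_2 − rank ∂_3 = (18 − 17) − 0 = 1, and there is no ∂_3, so H_2 = Z.

H_0 ≅ Z,  H_1 ≅ Z^2,  H_2 ≅ Z.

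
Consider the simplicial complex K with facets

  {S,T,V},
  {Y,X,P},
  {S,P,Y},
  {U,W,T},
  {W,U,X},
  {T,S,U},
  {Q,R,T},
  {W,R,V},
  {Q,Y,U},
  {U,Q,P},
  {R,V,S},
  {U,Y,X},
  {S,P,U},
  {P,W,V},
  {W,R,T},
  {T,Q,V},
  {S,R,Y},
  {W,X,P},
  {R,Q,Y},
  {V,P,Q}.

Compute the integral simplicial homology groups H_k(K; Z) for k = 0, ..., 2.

Fix the vertex order P < Q < R < S < T < U < V < W < X < Y and write every simplex with vertices in increasing order. Then dim K = 2 and the simplices of K are:

  0-simplices (10): P, Q, R, S, T, U, V, W, X, Y
  1-simplices (30): PQ, PS, PU, PV, PW, PX, PY, QR, QT, QU, QV, QY, RS, RT, RV, RW, RY, ST, SU, SV, SY, TU, TV, TW, UW, UX, UY, VW, WX, XY
  2-simplices (20): PQU, PQV, PSU, PSY, PVW, PWX, PXY, QRT, QRY, QTV, QUY, RSV, RSY, RTW, RVW, STU, STV, TUW, UWX, UXY

giving chain groups C_0 ≅ Z^10, C_1 ≅ Z^30, C_2 ≅ Z^20.

∂_1: C_1 → C_0 maps an edge to its endpoints' difference, ∂[p,q] = q − p. For instance
  ∂SV = V − S.
As a 10×30 matrix over Z this has rank 9, with invariant factors (1,1,1,1,1,1,1,1,1).

Boundary ∂_2: C_2 → C_1 maps a triangle to the signed sum of its edges. For instance
  ∂QUY = UY − QY + QU,
  ∂UWX = WX − UX + UW.
The resulting 30×20 matrix has rank 20, and its Smith normal form has invariant factors (1,1,1,1,1,1,1,1,1,1,1,1,1,1,1,1,1,1,1,2).

Now H_k = ker ∂_k / im ∂_{k+1}, so:

  H_0: rank C_0 − rank ∂_1 = 10 − 9 = 1, and the invariant factors of ∂_1 are all 1, so H_0 ≅ Z.
  H_1: rank ker ∂_1 − rank ∂_2 = (30 − 9) − 20 = 1, and ∂_2 has invariant factor 2 > 1, so H_1 ≅ Z ⊕ Z/2Z.
  H_2: rank ker ∂_2 − rank ∂_3 = (20 − 20) − 0 = 0, and there is no ∂_3, so H_2 ≅ 0.

H_0 = Z,  H_1 = Z ⊕ Z/2Z,  H_2 = 0.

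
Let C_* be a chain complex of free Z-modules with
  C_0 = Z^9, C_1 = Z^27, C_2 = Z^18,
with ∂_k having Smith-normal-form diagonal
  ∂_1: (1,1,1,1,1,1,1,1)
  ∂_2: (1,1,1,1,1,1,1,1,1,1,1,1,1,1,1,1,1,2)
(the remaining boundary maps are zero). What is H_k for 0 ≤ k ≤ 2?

H_0 ≅ Z,  H_1 ≅ Z ⊕ Z/2Z,  H_2 = 0.

H_0: b_0 = 9 − 0 − 8 = 1; torsion from ∂_1 factors > 1: none. So H_0 ≅ Z.
H_1: b_1 = 27 − 8 − 18 = 1; torsion from ∂_2 factors > 1: [2]. So H_1 ≅ Z ⊕ Z/2Z.
H_2: b_2 = 18 − 18 − 0 = 0; torsion from ∂_3 factors > 1: none. So H_2 ≅ 0.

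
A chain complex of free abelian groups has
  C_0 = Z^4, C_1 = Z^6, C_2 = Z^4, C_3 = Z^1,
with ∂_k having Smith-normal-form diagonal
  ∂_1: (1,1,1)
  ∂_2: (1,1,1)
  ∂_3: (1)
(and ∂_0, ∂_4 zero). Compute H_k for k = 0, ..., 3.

H_0 = Z,  H_1 = 0,  H_2 = 0,  H_3 = 0.

H_0: b_0 = 4 − 0 − 3 = 1; torsion from ∂_1 factors > 1: none. So H_0 = Z.
H_1: b_1 = 6 − 3 − 3 = 0; torsion from ∂_2 factors > 1: none. So H_1 = 0.
H_2: b_2 = 4 − 3 − 1 = 0; torsion from ∂_3 factors > 1: none. So H_2 = 0.
H_3: b_3 = 1 − 1 − 0 = 0; torsion from ∂_4 factors > 1: none. So H_3 = 0.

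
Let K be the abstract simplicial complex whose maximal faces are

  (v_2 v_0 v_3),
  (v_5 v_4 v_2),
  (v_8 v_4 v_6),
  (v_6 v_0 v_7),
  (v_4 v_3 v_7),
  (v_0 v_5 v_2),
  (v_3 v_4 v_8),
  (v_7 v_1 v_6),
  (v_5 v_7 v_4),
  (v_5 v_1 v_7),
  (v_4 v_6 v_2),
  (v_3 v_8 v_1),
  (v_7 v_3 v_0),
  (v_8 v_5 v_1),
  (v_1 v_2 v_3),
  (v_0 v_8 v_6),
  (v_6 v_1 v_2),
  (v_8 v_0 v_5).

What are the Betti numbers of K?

b_0 = 1, b_1 = 2, b_2 = 1.

Order the vertices as v_0 < v_1 < v_2 < v_3 < v_4 < v_5 < v_6 < v_7 < v_8. Listing each simplex with vertices in this order, K has dimension 2 with simplices:

  0-simplices (9): [v_0], [v_1], [v_2], [v_3], [v_4], [v_5], [v_6], [v_7], [v_8]
  1-simplices (27): (27 of them)
  2-simplices (18): (18 of them)

so the chain groups are C_0 ≅ Z^9, C_1 ≅ Z^27, C_2 ≅ Z^18.

The boundary map ∂_1: C_1 → C_0 maps an edge to its endpoints' difference, ∂[p,q] = q − p. For instance
  ∂[v_4,v_6] = [v_6] − [v_4].
This gives a 9×27 integer matrix of rank 8; reducing to Smith normal form yields diagonal entries (1,1,1,1,1,1,1,1).

The boundary map ∂_2: C_2 → C_1 maps a triangle to the signed sum of its edges. For instance
  ∂[v_3,v_4,v_8] = [v_4,v_8] − [v_3,v_8] + [v_3,v_4],
  ∂[v_2,v_4,v_5] = [v_4,v_5] − [v_2,v_5] + [v_2,v_4].
The resulting 27×18 matrix has rank 17, and its Smith normal form has invariant factors (1,1,1,1,1,1,1,1,1,1,1,1,1,1,1,1,1).

Computing H_k = (kernel of ∂_k) / (image of ∂_{k+1}):

  H_0: rank C_0 − rank ∂_1 = 9 − 8 = 1, and the invariant factors of ∂_1 are all 1, so H_0 ≅ Z.
  H_1: rank ker ∂_1 − rank ∂_2 = (27 − 8) − 17 = 2, and the invariant factors of ∂_2 are all 1, so H_1 ≅ Z^2.
  H_2: rank ker ∂_2 − rank ∂_3 = (18 − 17) − 0 = 1, and there is no ∂_3, so H_2 ≅ Z.

(K is a triangulation of the torus T^2.)

Hence the Betti numbers are b_0 = 1, b_1 = 2, b_2 = 1.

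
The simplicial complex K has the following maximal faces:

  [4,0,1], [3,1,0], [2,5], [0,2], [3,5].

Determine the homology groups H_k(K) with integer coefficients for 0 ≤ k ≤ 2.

H_0 = Z,  H_1 = Z,  H_2 = 0.

Take the total order 0 < 1 < 2 < 3 < 4 < 5 on the vertex set. Then K (dimension 2) consists of the simplices:

  0-simplices (6): [0], [1], [2], [3], [4], [5]
  1-simplices (8): [0,1], [0,2], [0,3], [0,4], [1,3], [1,4], [2,5], [3,5]
  2-simplices (2): [0,1,3], [0,1,4]

so the chain groups are C_0 ≅ Z^6, C_1 ≅ Z^8, C_2 ≅ Z^2.

The boundary map ∂_1: C_1 → C_0 is given by ∂[p,q] = [q] − [p]. For instance
  ∂[1,4] = [4] − [1].
As a 6×8 matrix over Z this has rank 5, with invariant factors (1,1,1,1,1).

∂_2: C_2 → C_1 acts by ∂[p,q,r] = [q,r] − [p,r] + [p,q]. For instance
  ∂[0,1,3] = [1,3] − [0,3] + [0,1],
  ∂[0,1,4] = [1,4] − [0,4] + [0,1].
As a 8×2 matrix over Z this has rank 2, with invariant factors (1,1).

Computing H_k = (kernel of ∂_k) / (image of ∂_{k+1}):

  H_0: rank C_0 − rank ∂_1 = 6 − 5 = 1, and the invariant factors of ∂_1 are all 1, so H_0 = Z.
  H_1: rank ker ∂_1 − rank ∂_2 = (8 − 5) − 2 = 1, and the invariant factors of ∂_2 are all 1, so H_1 = Z.
  H_2: rank ker ∂_2 − rank ∂_3 = (2 − 2) − 0 = 0, and there is no ∂_3, so H_2 = 0.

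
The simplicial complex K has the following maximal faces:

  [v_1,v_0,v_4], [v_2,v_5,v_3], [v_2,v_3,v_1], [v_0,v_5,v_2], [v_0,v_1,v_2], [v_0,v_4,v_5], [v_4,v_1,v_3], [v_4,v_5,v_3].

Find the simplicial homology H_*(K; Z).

H_0 = Z,  H_1 = 0,  H_2 = Z.

Fix the vertex order v_0 < v_1 < v_2 < v_3 < v_4 < v_5 and write every simplex with vertices in increasing order. Then dim K = 2 and the simplices of K are:

  0-simplices (6): [v_0], [v_1], [v_2], [v_3], [v_4], [v_5]
  1-simplices (12): [v_0,v_1], [v_0,v_2], [v_0,v_4], [v_0,v_5], [v_1,v_2], [v_1,v_3], [v_1,v_4], [v_2,v_3], [v_2,v_5], [v_3,v_4], [v_3,v_5], [v_4,v_5]
  2-simplices (8): [v_0,v_1,v_2], [v_0,v_1,v_4], [v_0,v_2,v_5], [v_0,v_4,v_5], [v_1,v_2,v_3], [v_1,v_3,v_4], [v_2,v_3,v_5], [v_3,v_4,v_5]

Hence C_0 ≅ Z^6, C_1 ≅ Z^12, C_2 ≅ Z^8.

Boundary ∂_1: C_1 → C_0 sends each edge [p,q] (with p < q) to q − p. For instance
  ∂[v_0,v_4] = [v_4] − [v_0].
As a 6×12 matrix over Z this has rank 5, with invariant factors (1,1,1,1,1).

Boundary ∂_2: C_2 → C_1 acts by ∂[p,q,r] = [q,r] − [p,r] + [p,q]. For instance
  ∂[v_0,v_1,v_4] = [v_1,v_4] − [v_0,v_4] + [v_0,v_1],
  ∂[v_0,v_1,v_2] = [v_1,v_2] − [v_0,v_2] + [v_0,v_1].
The 12×8 boundary matrix has rank 7 and Smith normal form diag(1,1,1,1,1,1,1).

Now H_k = ker ∂_k / im ∂_{k+1}, so:

  H_0: rank C_0 − rank ∂_1 = 6 − 5 = 1, and the invariant factors of ∂_1 are all 1, so H_0 = Z.
  H_1: rank ker ∂_1 − rank ∂_2 = (12 − 5) − 7 = 0, and the invariant factors of ∂_2 are all 1, so H_1 = 0.
  H_2: rank ker ∂_2 − rank ∂_3 = (8 − 7) − 0 = 1, and there is no ∂_3, so H_2 = Z.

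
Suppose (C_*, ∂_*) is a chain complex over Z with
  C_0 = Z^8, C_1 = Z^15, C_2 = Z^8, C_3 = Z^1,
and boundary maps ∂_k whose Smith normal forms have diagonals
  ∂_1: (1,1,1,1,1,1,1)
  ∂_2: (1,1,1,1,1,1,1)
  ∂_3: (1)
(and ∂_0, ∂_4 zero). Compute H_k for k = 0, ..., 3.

H_0 = Z,  H_1 = Z,  H_2 = 0,  H_3 = 0.

H_0: b_0 = 8 − 0 − 7 = 1; torsion from ∂_1 factors > 1: none. So H_0 = Z.
H_1: b_1 = 15 − 7 − 7 = 1; torsion from ∂_2 factors > 1: none. So H_1 = Z.
H_2: b_2 = 8 − 7 − 1 = 0; torsion from ∂_3 factors > 1: none. So H_2 = 0.
H_3: b_3 = 1 − 1 − 0 = 0; torsion from ∂_4 factors > 1: none. So H_3 = 0.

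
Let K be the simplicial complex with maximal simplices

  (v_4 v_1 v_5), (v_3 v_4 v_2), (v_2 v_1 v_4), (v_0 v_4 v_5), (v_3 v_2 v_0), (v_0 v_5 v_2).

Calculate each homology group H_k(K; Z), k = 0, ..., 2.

H_0 = Z,  H_1 = Z,  H_2 = 0.

Fix the vertex order v_0 < v_1 < v_2 < v_3 < v_4 < v_5 and write every simplex with vertices in increasing order. Then dim K = 2 and the simplices of K are:

  0-simplices (6): [v_0], [v_1], [v_2], [v_3], [v_4], [v_5]
  1-simplices (12): [v_0,v_2], [v_0,v_3], [v_0,v_4], [v_0,v_5], [v_1,v_2], [v_1,v_4], [v_1,v_5], [v_2,v_3], [v_2,v_4], [v_2,v_5], [v_3,v_4], [v_4,v_5]
  2-simplices (6): [v_0,v_2,v_3], [v_0,v_2,v_5], [v_0,v_4,v_5], [v_1,v_2,v_4], [v_1,v_4,v_5], [v_2,v_3,v_4]

so the chain groups are C_0 ≅ Z^6, C_1 ≅ Z^12, C_2 ≅ Z^6.

The boundary map ∂_1: C_1 → C_0 sends each edge [p,q] (with p < q) to q − p.
As a 6×12 matrix over Z this has rank 5, with invariant factors (1,1,1,1,1).

∂_2: C_2 → C_1 acts by ∂[p,q,r] = [q,r] − [p,r] + [p,q]. For instance
  ∂[v_0,v_4,v_5] = [v_4,v_5] − [v_0,v_5] + [v_0,v_4],
  ∂[v_1,v_4,v_5] = [v_4,v_5] − [v_1,v_5] + [v_1,v_4].
The resulting 12×6 matrix has rank 6, and its Smith normal form has invariant factors (1,1,1,1,1,1).

Reading off H_k = ker ∂_k / im ∂_{k+1}:

  H_0: rank C_0 − rank ∂_1 = 6 − 5 = 1, and the invariant factors of ∂_1 are all 1, so H_0 = Z.
  H_1: rank ker ∂_1 − rank ∂_2 = (12 − 5) − 6 = 1, and the invariant factors of ∂_2 are all 1, so H_1 = Z.
  H_2: rank ker ∂_2 − rank ∂_3 = (6 − 6) − 0 = 0, and there is no ∂_3, so H_2 = 0.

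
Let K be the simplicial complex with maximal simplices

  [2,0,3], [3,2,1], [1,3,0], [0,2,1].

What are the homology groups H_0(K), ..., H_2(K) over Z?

Order the vertices as 0 < 1 < 2 < 3. Listing each simplex with vertices in this order, K has dimension 2 with simplices:

  0-simplices (4): [0], [1], [2], [3]
  1-simplices (6): [0,1], [0,2], [0,3], [1,2], [1,3], [2,3]
  2-simplices (4): [0,1,2], [0,1,3], [0,2,3], [1,2,3]

Hence C_0 ≅ Z^4, C_1 ≅ Z^6, C_2 ≅ Z^4.

Boundary ∂_1: C_1 → C_0 sends each edge [p,q] (with p < q) to q − p.
The 4×6 boundary matrix has rank 3 and Smith normal form diag(1,1,1).

The boundary map ∂_2: C_2 → C_1 maps a triangle to the signed sum of its edges. For instance
  ∂[0,1,2] = [1,2] − [0,2] + [0,1],
  ∂[0,2,3] = [2,3] − [0,3] + [0,2].
The resulting 6×4 matrix has rank 3, and its Smith normal form has invariant factors (1,1,1).

Reading off H_k = ker ∂_k / im ∂_{k+1}:

  H_0: rank C_0 − rank ∂_1 = 4 − 3 = 1, and the invariant factors of ∂_1 are all 1, so H_0 = Z.
  H_1: rank ker ∂_1 − rank ∂_2 = (6 − 3) − 3 = 0, and the invariant factors of ∂_2 are all 1, so H_1 = 0.
  H_2: rank ker ∂_2 − rank ∂_3 = (4 − 3) − 0 = 1, and there is no ∂_3, so H_2 = Z.

H_0 ≅ Z,  H_1 = 0,  H_2 ≅ Z.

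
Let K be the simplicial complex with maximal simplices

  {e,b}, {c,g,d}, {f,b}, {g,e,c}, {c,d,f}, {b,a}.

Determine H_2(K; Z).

H_2 ≅ 0.

K has 7 vertices, 10 edges, 3 triangles.
rank ∂_2 = 3, rank ∂_3 = 0 ⇒ b_2 = 3 − 3 − 0 = 0. So H_2 ≅ 0.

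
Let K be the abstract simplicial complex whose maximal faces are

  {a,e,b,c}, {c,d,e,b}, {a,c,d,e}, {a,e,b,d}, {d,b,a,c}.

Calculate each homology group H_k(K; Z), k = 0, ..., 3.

We work with the vertex ordering a < b < c < d < e. The simplices of K, each written with vertices in increasing order, are:

  0-simplices (5): a, b, c, d, e
  1-simplices (10): ab, ac, ad, ae, bc, bd, be, cd, ce, de
  2-simplices (10): abc, abd, abe, acd, ace, ade, bcd, bce, bde, cde
  3-simplices (5): abcd, abce, abde, acde, bcde

so the chain groups are C_0 ≅ Z^5, C_1 ≅ Z^10, C_2 ≅ Z^10, C_3 ≅ Z^5.

∂_1: C_1 → C_0 maps an edge to its endpoints' difference, ∂[p,q] = q − p.
The 5×10 boundary matrix has rank 4 and Smith normal form diag(1,1,1,1).

Boundary ∂_2: C_2 → C_1 acts by ∂[p,q,r] = [q,r] − [p,r] + [p,q]. For instance
  ∂abe = be − ae + ab,
  ∂abd = bd − ad + ab.
The 10×10 boundary matrix has rank 6 and Smith normal form diag(1,1,1,1,1,1).

The boundary map ∂_3: C_3 → C_2 sends each 3-simplex σ to the alternating sum Σ_i (−1)^i (σ with its i-th vertex removed). For instance
  ∂abce = bce − ace + abe − abc,
  ∂acde = cde − ade + ace − acd.
The 10×5 boundary matrix has rank 4 and Smith normal form diag(1,1,1,1).

Computing H_k = (kernel of ∂_k) / (image of ∂_{k+1}):

  H_0: rank C_0 − rank ∂_1 = 5 − 4 = 1, and the invariant factors of ∂_1 are all 1, so H_0 = Z.
  H_1: rank ker ∂_1 − rank ∂_2 = (10 − 4) − 6 = 0, and the invariant factors of ∂_2 are all 1, so H_1 = 0.
  H_2: rank ker ∂_2 − rank ∂_3 = (10 − 6) − 4 = 0, and the invariant factors of ∂_3 are all 1, so H_2 = 0.
  H_3: rank ker ∂_3 − rank ∂_4 = (5 − 4) − 0 = 1, and there is no ∂_4, so H_3 = Z.

H_0 = Z,  H_1 = 0,  H_2 = 0,  H_3 = Z.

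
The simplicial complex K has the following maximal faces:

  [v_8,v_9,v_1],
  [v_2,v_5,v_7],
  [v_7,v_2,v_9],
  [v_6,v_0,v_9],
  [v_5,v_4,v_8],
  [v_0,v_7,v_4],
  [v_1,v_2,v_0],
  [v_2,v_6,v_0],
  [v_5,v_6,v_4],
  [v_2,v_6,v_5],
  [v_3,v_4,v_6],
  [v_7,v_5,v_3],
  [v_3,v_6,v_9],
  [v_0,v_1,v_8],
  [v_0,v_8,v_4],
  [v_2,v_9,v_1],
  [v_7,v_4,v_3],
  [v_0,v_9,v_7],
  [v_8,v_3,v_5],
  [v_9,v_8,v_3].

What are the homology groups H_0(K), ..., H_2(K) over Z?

K has 10 vertices, 30 edges, 20 triangles.
rank ∂_0 = 0, rank ∂_1 = 9 ⇒ b_0 = 10 − 0 − 9 = 1; all invariant factors of ∂_1 are 1 so no torsion. So H_0 ≅ Z.
rank ∂_1 = 9, rank ∂_2 = 20 ⇒ b_1 = 30 − 9 − 20 = 1; ∂_2 has invariant factor(s) [2] giving torsion. So H_1 ≅ Z ⊕ Z/2Z.
rank ∂_2 = 20, rank ∂_3 = 0 ⇒ b_2 = 20 − 20 − 0 = 0. So H_2 ≅ 0.

H_0 = Z,  H_1 = Z ⊕ Z/2Z,  H_2 = 0.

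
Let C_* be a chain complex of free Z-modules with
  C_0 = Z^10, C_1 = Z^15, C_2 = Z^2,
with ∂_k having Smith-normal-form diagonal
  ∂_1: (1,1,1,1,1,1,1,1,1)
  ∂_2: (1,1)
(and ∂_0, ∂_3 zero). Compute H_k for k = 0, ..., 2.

H_0 ≅ Z,  H_1 ≅ Z^4,  H_2 = 0.

H_0: b_0 = 10 − 0 − 9 = 1; torsion from ∂_1 factors > 1: none. So H_0 ≅ Z.
H_1: b_1 = 15 − 9 − 2 = 4; torsion from ∂_2 factors > 1: none. So H_1 ≅ Z^4.
H_2: b_2 = 2 − 2 − 0 = 0; torsion from ∂_3 factors > 1: none. So H_2 ≅ 0.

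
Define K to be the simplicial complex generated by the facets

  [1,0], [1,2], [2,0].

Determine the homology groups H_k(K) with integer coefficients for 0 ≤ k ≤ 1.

H_0 = Z,  H_1 = Z.

Take the total order 0 < 1 < 2 on the vertex set. Then K (dimension 1) consists of the simplices:

  0-simplices (3): [0], [1], [2]
  1-simplices (3): [0,1], [0,2], [1,2]

giving chain groups C_0 ≅ Z^3, C_1 ≅ Z^3.

∂_1: C_1 → C_0 sends each edge [p,q] (with p < q) to q − p. For instance
  ∂[0,2] = [2] − [0].
As a 3×3 matrix over Z this has rank 2, with invariant factors (1,1).

Now H_k = ker ∂_k / im ∂_{k+1}, so:

  H_0: rank C_0 − rank ∂_1 = 3 − 2 = 1, and the invariant factors of ∂_1 are all 1, so H_0 ≅ Z.
  H_1: rank ker ∂_1 − rank ∂_2 = (3 − 2) − 0 = 1, and there is no ∂_2, so H_1 ≅ Z.

As a check, the Euler characteristic is 3 − 3 = 0, which agrees with 1 − 1 = 0.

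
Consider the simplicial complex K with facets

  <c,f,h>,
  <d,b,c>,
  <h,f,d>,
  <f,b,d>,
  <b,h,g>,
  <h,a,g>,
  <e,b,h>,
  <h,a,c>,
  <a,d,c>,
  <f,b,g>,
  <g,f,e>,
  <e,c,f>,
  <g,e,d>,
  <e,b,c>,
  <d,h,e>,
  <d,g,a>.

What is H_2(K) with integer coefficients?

Fix the vertex order a < b < c < d < e < f < g < h and write every simplex with vertices in increasing order. Then dim K = 2 and the simplices of K are:

  0-simplices (8): a, b, c, d, e, f, g, h
  1-simplices (24): ac, ad, ag, ah, bc, bd, be, bf, bg, bh, cd, ce, cf, ch, de, df, dg, dh, ef, eg, eh, fg, fh, gh
  2-simplices (16): acd, ach, adg, agh, bcd, bce, bdf, beh, bfg, bgh, cef, cfh, deg, deh, dfh, efg

Hence C_0 ≅ Z^8, C_1 ≅ Z^24, C_2 ≅ Z^16.

The boundary map ∂_1: C_1 → C_0 is given by ∂[p,q] = [q] − [p].
The 8×24 boundary matrix has rank 7 and Smith normal form diag(1,1,1,1,1,1,1).

∂_2: C_2 → C_1 maps a triangle to the signed sum of its edges. For instance
  ∂bcd = cd − bd + bc,
  ∂cfh = fh − ch + cf.
This gives a 24×16 integer matrix of rank 15; reducing to Smith normal form yields diagonal entries (1,1,1,1,1,1,1,1,1,1,1,1,1,1,1).

From H_k ≅ ker(∂_k) / im(∂_{k+1}) we obtain:

  H_2: rank ker ∂_2 − rank ∂_3 = (16 − 15) − 0 = 1, and there is no ∂_3, so H_2 ≅ Z.

H_2 ≅ Z.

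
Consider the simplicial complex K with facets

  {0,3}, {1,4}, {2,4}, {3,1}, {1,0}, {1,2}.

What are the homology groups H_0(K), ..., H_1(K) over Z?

H_0 = Z,  H_1 = Z^2.

Take the total order 0 < 1 < 2 < 3 < 4 on the vertex set. Then K (dimension 1) consists of the simplices:

  0-simplices (5): [0], [1], [2], [3], [4]
  1-simplices (6): [0,1], [0,3], [1,2], [1,3], [1,4], [2,4]

so the chain groups are C_0 ≅ Z^5, C_1 ≅ Z^6.

The boundary map ∂_1: C_1 → C_0 sends each edge [p,q] (with p < q) to q − p. For instance
  ∂[1,3] = [3] − [1].
The 5×6 boundary matrix has rank 4 and Smith normal form diag(1,1,1,1).

Now H_k = ker ∂_k / im ∂_{k+1}, so:

  H_0: rank C_0 − rank ∂_1 = 5 − 4 = 1, and the invariant factors of ∂_1 are all 1, so H_0 = Z.
  H_1: rank ker ∂_1 − rank ∂_2 = (6 − 4) − 0 = 2, and there is no ∂_2, so H_1 = Z^2.

As a check, the Euler characteristic is 5 − 6 = -1, which agrees with 1 − 2 = -1.
(K is a triangulation of a wedge of 2 circles.)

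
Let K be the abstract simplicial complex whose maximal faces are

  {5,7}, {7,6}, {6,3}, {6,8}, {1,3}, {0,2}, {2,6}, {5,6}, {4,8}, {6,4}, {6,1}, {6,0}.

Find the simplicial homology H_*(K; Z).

H_0 = Z,  H_1 = Z^4.

We work with the vertex ordering 0 < 1 < 2 < 3 < 4 < 5 < 6 < 7 < 8. The simplices of K, each written with vertices in increasing order, are:

  0-simplices (9): [0], [1], [2], [3], [4], [5], [6], [7], [8]
  1-simplices (12): [0,2], [0,6], [1,3], [1,6], [2,6], [3,6], [4,6], [4,8], [5,6], [5,7], [6,7], [6,8]

Hence C_0 ≅ Z^9, C_1 ≅ Z^12.

∂_1: C_1 → C_0 is given by ∂[p,q] = [q] − [p].
The resulting 9×12 matrix has rank 8, and its Smith normal form has invariant factors (1,1,1,1,1,1,1,1).

Computing H_k = (kernel of ∂_k) / (image of ∂_{k+1}):

  H_0: rank C_0 − rank ∂_1 = 9 − 8 = 1, and the invariant factors of ∂_1 are all 1, so H_0 ≅ Z.
  H_1: rank ker ∂_1 − rank ∂_2 = (12 − 8) − 0 = 4, and there is no ∂_2, so H_1 ≅ Z^4.

As a check, the Euler characteristic is 9 − 12 = -3, which agrees with 1 − 4 = -3.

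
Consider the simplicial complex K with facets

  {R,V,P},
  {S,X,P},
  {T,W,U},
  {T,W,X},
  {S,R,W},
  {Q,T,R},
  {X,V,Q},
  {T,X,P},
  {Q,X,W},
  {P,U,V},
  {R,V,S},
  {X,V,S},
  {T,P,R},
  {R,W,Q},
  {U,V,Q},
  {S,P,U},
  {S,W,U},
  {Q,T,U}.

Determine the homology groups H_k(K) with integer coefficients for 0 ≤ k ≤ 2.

Fix the vertex order P < Q < R < S < T < U < V < W < X and write every simplex with vertices in increasing order. Then dim K = 2 and the simplices of K are:

  0-simplices (9): P, Q, R, S, T, U, V, W, X
  1-simplices (27): PR, PS, PT, PU, PV, PX, QR, QT, QU, QV, QW, QX, RS, RT, RV, RW, SU, SV, SW, SX, TU, TW, TX, UV, UW, VX, WX
  2-simplices (18): PRT, PRV, PSU, PSX, PTX, PUV, QRT, QRW, QTU, QUV, QVX, QWX, RSV, RSW, SUW, SVX, TUW, TWX

Hence C_0 ≅ Z^9, C_1 ≅ Z^27, C_2 ≅ Z^18.

∂_1: C_1 → C_0 maps an edge to its endpoints' difference, ∂[p,q] = q − p.
The 9×27 boundary matrix has rank 8 and Smith normal form diag(1,1,1,1,1,1,1,1).

Boundary ∂_2: C_2 → C_1 acts by ∂[p,q,r] = [q,r] − [p,r] + [p,q]. For instance
  ∂PRT = RT − PT + PR,
  ∂QRT = RT − QT + QR.
This gives a 27×18 integer matrix of rank 18; reducing to Smith normal form yields diagonal entries (1,1,1,1,1,1,1,1,1,1,1,1,1,1,1,1,1,2).

From H_k ≅ ker(∂_k) / im(∂_{k+1}) we obtain:

  H_0: rank C_0 − rank ∂_1 = 9 − 8 = 1, and the invariant factors of ∂_1 are all 1, so H_0 = Z.
  H_1: rank ker ∂_1 − rank ∂_2 = (27 − 8) − 18 = 1, and ∂_2 has invariant factor 2 > 1, so H_1 = Z ⊕ Z/2Z.
  H_2: rank ker ∂_2 − rank ∂_3 = (18 − 18) − 0 = 0, and there is no ∂_3, so H_2 = 0.

(K is a triangulation of the Klein bottle.)

H_0 ≅ Z,  H_1 ≅ Z ⊕ Z/2Z,  H_2 = 0.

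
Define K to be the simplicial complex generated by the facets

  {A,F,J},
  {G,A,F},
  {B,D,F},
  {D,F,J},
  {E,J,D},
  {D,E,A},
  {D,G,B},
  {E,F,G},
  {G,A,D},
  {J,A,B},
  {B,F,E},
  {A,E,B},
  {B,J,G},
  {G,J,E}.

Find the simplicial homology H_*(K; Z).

H_0 ≅ Z,  H_1 ≅ Z^2,  H_2 ≅ Z.

Order the vertices as A < B < D < E < F < G < J. Listing each simplex with vertices in this order, K has dimension 2 with simplices:

  0-simplices (7): A, B, D, E, F, G, J
  1-simplices (21): AB, AD, AE, AF, AG, AJ, BD, BE, BF, BG, BJ, DE, DF, DG, DJ, EF, EG, EJ, FG, FJ, GJ
  2-simplices (14): ABE, ABJ, ADE, ADG, AFG, AFJ, BDF, BDG, BEF, BGJ, DEJ, DFJ, EFG, EGJ

giving chain groups C_0 ≅ Z^7, C_1 ≅ Z^21, C_2 ≅ Z^14.

Boundary ∂_1: C_1 → C_0 is given by ∂[p,q] = [q] − [p].
The resulting 7×21 matrix has rank 6, and its Smith normal form has invariant factors (1,1,1,1,1,1).

The boundary map ∂_2: C_2 → C_1 sends each 2-simplex [p,q,r] to [q,r] − [p,r] + [p,q]. For instance
  ∂BEF = EF − BF + BE,
  ∂ADG = DG − AG + AD.
This gives a 21×14 integer matrix of rank 13; reducing to Smith normal form yields diagonal entries (1,1,1,1,1,1,1,1,1,1,1,1,1).

Computing H_k = (kernel of ∂_k) / (image of ∂_{k+1}):

  H_0: rank C_0 − rank ∂_1 = 7 − 6 = 1, and the invariant factors of ∂_1 are all 1, so H_0 ≅ Z.
  H_1: rank ker ∂_1 − rank ∂_2 = (21 − 6) − 13 = 2, and the invariant factors of ∂_2 are all 1, so H_1 ≅ Z^2.
  H_2: rank ker ∂_2 − rank ∂_3 = (14 − 13) − 0 = 1, and there is no ∂_3, so H_2 ≅ Z.

As a check, the Euler characteristic is 7 − 21 + 14 = 0, which agrees with 1 − 2 + 1 = 0.
(K is a triangulation of the torus T^2.)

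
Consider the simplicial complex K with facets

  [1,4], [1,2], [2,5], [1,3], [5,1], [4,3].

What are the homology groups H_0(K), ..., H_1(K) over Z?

H_0 = Z,  H_1 = Z^2.

Take the total order 1 < 2 < 3 < 4 < 5 on the vertex set. Then K (dimension 1) consists of the simplices:

  0-simplices (5): [1], [2], [3], [4], [5]
  1-simplices (6): [1,2], [1,3], [1,4], [1,5], [2,5], [3,4]

Hence C_0 ≅ Z^5, C_1 ≅ Z^6.

The boundary map ∂_1: C_1 → C_0 sends each edge [p,q] (with p < q) to q − p. For instance
  ∂[1,2] = [2] − [1].
As a 5×6 matrix over Z this has rank 4, with invariant factors (1,1,1,1).

Reading off H_k = ker ∂_k / im ∂_{k+1}:

  H_0: rank C_0 − rank ∂_1 = 5 − 4 = 1, and the invariant factors of ∂_1 are all 1, so H_0 ≅ Z.
  H_1: rank ker ∂_1 − rank ∂_2 = (6 − 4) − 0 = 2, and there is no ∂_2, so H_1 ≅ Z^2.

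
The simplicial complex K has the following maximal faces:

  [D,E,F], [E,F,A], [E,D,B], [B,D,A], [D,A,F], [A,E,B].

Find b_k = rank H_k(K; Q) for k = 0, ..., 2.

b_0 = 1, b_1 = 0, b_2 = 1.

K has 5 vertices, 9 edges, 6 triangles.
rank ∂_0 = 0, rank ∂_1 = 4 ⇒ b_0 = 5 − 0 − 4 = 1; all invariant factors of ∂_1 are 1 so no torsion. So H_0 = Z.
rank ∂_1 = 4, rank ∂_2 = 5 ⇒ b_1 = 9 − 4 − 5 = 0; all invariant factors of ∂_2 are 1 so no torsion. So H_1 = 0.
rank ∂_2 = 5, rank ∂_3 = 0 ⇒ b_2 = 6 − 5 − 0 = 1. So H_2 = Z.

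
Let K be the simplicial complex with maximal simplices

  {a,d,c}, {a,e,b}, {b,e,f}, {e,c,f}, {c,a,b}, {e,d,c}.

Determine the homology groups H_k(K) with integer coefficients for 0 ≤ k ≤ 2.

K has 6 vertices, 12 edges, 6 triangles.
rank ∂_0 = 0, rank ∂_1 = 5 ⇒ b_0 = 6 − 0 − 5 = 1; all invariant factors of ∂_1 are 1 so no torsion. So H_0 = Z.
rank ∂_1 = 5, rank ∂_2 = 6 ⇒ b_1 = 12 − 5 − 6 = 1; all invariant factors of ∂_2 are 1 so no torsion. So H_1 = Z.
rank ∂_2 = 6, rank ∂_3 = 0 ⇒ b_2 = 6 − 6 − 0 = 0. So H_2 = 0.

H_0 = Z,  H_1 = Z,  H_2 = 0.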